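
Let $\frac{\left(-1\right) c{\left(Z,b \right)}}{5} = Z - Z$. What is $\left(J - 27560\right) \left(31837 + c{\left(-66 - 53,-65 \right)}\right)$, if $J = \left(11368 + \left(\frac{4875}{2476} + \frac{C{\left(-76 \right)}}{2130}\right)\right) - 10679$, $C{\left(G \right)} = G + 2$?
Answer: $- \frac{2255718768604249}{2636940} \approx -8.5543 \cdot 10^{8}$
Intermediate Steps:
$C{\left(G \right)} = 2 + G$
$J = \frac{1821951923}{2636940}$ ($J = \left(11368 + \left(\frac{4875}{2476} + \frac{2 - 76}{2130}\right)\right) - 10679 = \left(11368 + \left(4875 \cdot \frac{1}{2476} - \frac{37}{1065}\right)\right) - 10679 = \left(11368 + \left(\frac{4875}{2476} - \frac{37}{1065}\right)\right) - 10679 = \left(11368 + \frac{5100263}{2636940}\right) - 10679 = \frac{29981834183}{2636940} - 10679 = \frac{1821951923}{2636940} \approx 690.93$)
$c{\left(Z,b \right)} = 0$ ($c{\left(Z,b \right)} = - 5 \left(Z - Z\right) = \left(-5\right) 0 = 0$)
$\left(J - 27560\right) \left(31837 + c{\left(-66 - 53,-65 \right)}\right) = \left(\frac{1821951923}{2636940} - 27560\right) \left(31837 + 0\right) = \left(- \frac{70852114477}{2636940}\right) 31837 = - \frac{2255718768604249}{2636940}$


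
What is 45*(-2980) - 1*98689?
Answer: -232789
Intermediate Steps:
45*(-2980) - 1*98689 = -134100 - 98689 = -232789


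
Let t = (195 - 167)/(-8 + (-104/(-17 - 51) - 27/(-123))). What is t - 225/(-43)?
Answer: 141137/187351 ≈ 0.75333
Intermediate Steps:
t = -19516/4357 (t = 28/(-8 + (-104/(-68) - 27*(-1/123))) = 28/(-8 + (-104*(-1/68) + 9/41)) = 28/(-8 + (26/17 + 9/41)) = 28/(-8 + 1219/697) = 28/(-4357/697) = 28*(-697/4357) = -19516/4357 ≈ -4.4792)
t - 225/(-43) = -19516/4357 - 225/(-43) = -19516/4357 - 225*(-1)/43 = -19516/4357 - 1*(-225/43) = -19516/4357 + 225/43 = 141137/187351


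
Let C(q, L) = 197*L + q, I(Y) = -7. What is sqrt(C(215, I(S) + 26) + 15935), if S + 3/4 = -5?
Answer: sqrt(19893) ≈ 141.04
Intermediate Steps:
S = -23/4 (S = -3/4 - 5 = -23/4 ≈ -5.7500)
C(q, L) = q + 197*L
sqrt(C(215, I(S) + 26) + 15935) = sqrt((215 + 197*(-7 + 26)) + 15935) = sqrt((215 + 197*19) + 15935) = sqrt((215 + 3743) + 15935) = sqrt(3958 + 15935) = sqrt(19893)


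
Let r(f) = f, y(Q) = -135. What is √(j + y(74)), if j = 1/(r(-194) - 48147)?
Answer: 2*I*√78868776569/48341 ≈ 11.619*I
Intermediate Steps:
j = -1/48341 (j = 1/(-194 - 48147) = 1/(-48341) = -1/48341 ≈ -2.0686e-5)
√(j + y(74)) = √(-1/48341 - 135) = √(-6526036/48341) = 2*I*√78868776569/48341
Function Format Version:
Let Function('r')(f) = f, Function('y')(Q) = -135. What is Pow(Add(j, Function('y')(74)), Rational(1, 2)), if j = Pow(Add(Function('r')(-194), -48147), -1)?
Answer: Mul(Rational(2, 48341), I, Pow(78868776569, Rational(1, 2))) ≈ Mul(11.619, I)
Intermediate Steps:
j = Rational(-1, 48341) (j = Pow(Add(-194, -48147), -1) = Pow(-48341, -1) = Rational(-1, 48341) ≈ -2.0686e-5)
Pow(Add(j, Function('y')(74)), Rational(1, 2)) = Pow(Add(Rational(-1, 48341), -135), Rational(1, 2)) = Pow(Rational(-6526036, 48341), Rational(1, 2)) = Mul(Rational(2, 48341), I, Pow(78868776569, Rational(1, 2)))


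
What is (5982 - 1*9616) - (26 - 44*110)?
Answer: 1180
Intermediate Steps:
(5982 - 1*9616) - (26 - 44*110) = (5982 - 9616) - (26 - 4840) = -3634 - 1*(-4814) = -3634 + 4814 = 1180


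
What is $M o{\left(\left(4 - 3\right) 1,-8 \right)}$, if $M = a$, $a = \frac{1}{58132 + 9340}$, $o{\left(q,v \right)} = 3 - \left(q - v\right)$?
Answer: $- \frac{3}{33736} \approx -8.8926 \cdot 10^{-5}$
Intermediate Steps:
$o{\left(q,v \right)} = 3 + v - q$
$a = \frac{1}{67472} \approx 1.4821 \cdot 10^{-5}$
$M = \frac{1}{67472} \approx 1.4821 \cdot 10^{-5}$
$M o{\left(\left(4 - 3\right) 1,-8 \right)} = \frac{3 - 8 - \left(4 - 3\right) 1}{67472} = \frac{3 - 8 - 1 \cdot 1}{67472} = \frac{3 - 8 - 1}{67472} = \frac{1}{67472} \left(-6\right) = - \frac{3}{33736}$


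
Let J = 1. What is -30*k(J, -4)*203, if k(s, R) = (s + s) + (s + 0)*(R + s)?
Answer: 6090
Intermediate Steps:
k(s, R) = 2*s + s*(R + s)
-30*k(J, -4)*203 = -30*(2 - 4 + 1)*203 = -30*(-1)*203 = 30*203 = 6090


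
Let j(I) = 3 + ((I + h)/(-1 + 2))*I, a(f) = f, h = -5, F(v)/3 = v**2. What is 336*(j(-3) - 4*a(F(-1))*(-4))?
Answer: 25200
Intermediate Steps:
F(v) = 3*v**2
j(I) = 3 + I*(-5 + I) (j(I) = 3 + ((I - 5)/(-1 + 2))*I = 3 + ((-5 + I)/1)*I = 3 + ((-5 + I)*1)*I = 3 + (-5 + I)*I = 3 + I*(-5 + I))
336*(j(-3) - 4*a(F(-1))*(-4)) = 336*((3 + (-3)**2 - 5*(-3)) - 12*(-1)**2*(-4)) = 336*((3 + 9 + 15) - 12*(-4)) = 336*(27 - 4*3*(-4)) = 336*(27 - 12*(-4)) = 336*(27 + 48) = 336*75 = 25200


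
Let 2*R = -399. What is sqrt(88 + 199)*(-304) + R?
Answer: -399/2 - 304*sqrt(287) ≈ -5349.6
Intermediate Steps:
R = -399/2 (R = (1/2)*(-399) = -399/2 ≈ -199.50)
sqrt(88 + 199)*(-304) + R = sqrt(88 + 199)*(-304) - 399/2 = sqrt(287)*(-304) - 399/2 = -304*sqrt(287) - 399/2 = -399/2 - 304*sqrt(287)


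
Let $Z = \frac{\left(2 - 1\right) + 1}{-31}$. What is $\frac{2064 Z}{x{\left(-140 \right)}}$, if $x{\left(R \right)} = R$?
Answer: $\frac{1032}{1085} \approx 0.95115$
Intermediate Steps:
$Z = - \frac{2}{31}$ ($Z = - \frac{1 + 1}{31} = \left(- \frac{1}{31}\right) 2 = - \frac{2}{31} \approx -0.064516$)
$\frac{2064 Z}{x{\left(-140 \right)}} = \frac{2064 \left(- \frac{2}{31}\right)}{-140} = \left(- \frac{4128}{31}\right) \left(- \frac{1}{140}\right) = \frac{1032}{1085}$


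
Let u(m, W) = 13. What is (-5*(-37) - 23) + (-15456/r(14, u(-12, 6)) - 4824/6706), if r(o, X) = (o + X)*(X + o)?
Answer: 114133426/814779 ≈ 140.08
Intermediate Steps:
r(o, X) = (X + o)² (r(o, X) = (X + o)*(X + o) = (X + o)²)
(-5*(-37) - 23) + (-15456/r(14, u(-12, 6)) - 4824/6706) = (-5*(-37) - 23) + (-15456/(13 + 14)² - 4824/6706) = (185 - 23) + (-15456/(27²) - 4824*1/6706) = 162 + (-15456/729 - 2412/3353) = 162 + (-15456*1/729 - 2412/3353) = 162 + (-5152/243 - 2412/3353) = 162 - 17860772/814779 = 114133426/814779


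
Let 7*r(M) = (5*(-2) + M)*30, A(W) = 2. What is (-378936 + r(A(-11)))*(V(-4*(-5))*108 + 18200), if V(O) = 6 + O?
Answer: -55729854336/7 ≈ -7.9614e+9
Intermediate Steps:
r(M) = -300/7 + 30*M/7 (r(M) = ((5*(-2) + M)*30)/7 = ((-10 + M)*30)/7 = (-300 + 30*M)/7 = -300/7 + 30*M/7)
(-378936 + r(A(-11)))*(V(-4*(-5))*108 + 18200) = (-378936 + (-300/7 + (30/7)*2))*((6 - 4*(-5))*108 + 18200) = (-378936 + (-300/7 + 60/7))*((6 + 20)*108 + 18200) = (-378936 - 240/7)*(26*108 + 18200) = -2652792*(2808 + 18200)/7 = -2652792/7*21008 = -55729854336/7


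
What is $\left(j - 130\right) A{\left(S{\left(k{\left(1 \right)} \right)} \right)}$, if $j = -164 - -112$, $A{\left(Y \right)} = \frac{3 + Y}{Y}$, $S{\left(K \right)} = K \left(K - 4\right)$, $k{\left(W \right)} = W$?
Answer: $0$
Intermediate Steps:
$S{\left(K \right)} = K \left(-4 + K\right)$
$A{\left(Y \right)} = \frac{3 + Y}{Y}$
$j = -52$ ($j = -164 + 112 = -52$)
$\left(j - 130\right) A{\left(S{\left(k{\left(1 \right)} \right)} \right)} = \left(-52 - 130\right) \frac{3 + 1 \left(-4 + 1\right)}{1 \left(-4 + 1\right)} = - 182 \frac{3 + 1 \left(-3\right)}{1 \left(-3\right)} = - 182 \frac{3 - 3}{-3} = - 182 \left(\left(- \frac{1}{3}\right) 0\right) = \left(-182\right) 0 = 0$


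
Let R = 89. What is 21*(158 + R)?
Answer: 5187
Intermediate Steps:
21*(158 + R) = 21*(158 + 89) = 21*247 = 5187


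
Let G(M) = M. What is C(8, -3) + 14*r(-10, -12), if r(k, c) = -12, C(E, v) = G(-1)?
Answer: -169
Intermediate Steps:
C(E, v) = -1
C(8, -3) + 14*r(-10, -12) = -1 + 14*(-12) = -1 - 168 = -169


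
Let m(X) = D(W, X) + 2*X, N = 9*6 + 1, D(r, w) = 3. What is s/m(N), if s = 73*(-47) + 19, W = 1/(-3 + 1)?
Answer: -3412/113 ≈ -30.195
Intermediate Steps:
W = -½ (W = 1/(-2) = -½ ≈ -0.50000)
N = 55 (N = 54 + 1 = 55)
s = -3412 (s = -3431 + 19 = -3412)
m(X) = 3 + 2*X
s/m(N) = -3412/(3 + 2*55) = -3412/(3 + 110) = -3412/113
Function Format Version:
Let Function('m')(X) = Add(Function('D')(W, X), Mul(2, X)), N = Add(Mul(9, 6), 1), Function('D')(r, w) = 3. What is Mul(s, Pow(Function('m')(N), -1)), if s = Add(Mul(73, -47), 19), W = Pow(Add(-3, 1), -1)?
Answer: Rational(-3412, 113) ≈ -30.195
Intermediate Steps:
W = Rational(-1, 2) (W = Pow(-2, -1) = Rational(-1, 2) ≈ -0.50000)
N = 55 (N = Add(54, 1) = 55)
s = -3412 (s = Add(-3431, 19) = -3412)
Function('m')(X) = Add(3, Mul(2, X))
Mul(s, Pow(Function('m')(N), -1)) = Mul(-3412, Pow(Add(3, Mul(2, 55)), -1)) = Mul(-3412, Pow(Add(3, 110), -1)) = Mul(-3412, Pow(113, -1)) = Mul(-3412, Rational(1, 113)) = Rational(-3412, 113)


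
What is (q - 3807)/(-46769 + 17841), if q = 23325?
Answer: -9759/14464 ≈ -0.67471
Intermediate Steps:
(q - 3807)/(-46769 + 17841) = (23325 - 3807)/(-46769 + 17841) = 19518/(-28928) = 19518*(-1/28928) = -9759/14464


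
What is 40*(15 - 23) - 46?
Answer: -366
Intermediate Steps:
40*(15 - 23) - 46 = 40*(-8) - 46 = -320 - 46 = -366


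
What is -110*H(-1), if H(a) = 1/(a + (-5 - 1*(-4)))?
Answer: 55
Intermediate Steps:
H(a) = 1/(-1 + a) (H(a) = 1/(a + (-5 + 4)) = 1/(a - 1) = 1/(-1 + a))
-110*H(-1) = -110/(-1 - 1) = -110/(-2) = -110*(-1/2) = 55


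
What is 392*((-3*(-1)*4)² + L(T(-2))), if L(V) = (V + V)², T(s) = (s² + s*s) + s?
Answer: 112896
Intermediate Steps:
T(s) = s + 2*s² (T(s) = (s² + s²) + s = 2*s² + s = s + 2*s²)
L(V) = 4*V² (L(V) = (2*V)² = 4*V²)
392*((-3*(-1)*4)² + L(T(-2))) = 392*((-3*(-1)*4)² + 4*(-2*(1 + 2*(-2)))²) = 392*((3*4)² + 4*(-2*(1 - 4))²) = 392*(12² + 4*(-2*(-3))²) = 392*(144 + 4*6²) = 392*(144 + 4*36) = 392*(144 + 144) = 392*288 = 112896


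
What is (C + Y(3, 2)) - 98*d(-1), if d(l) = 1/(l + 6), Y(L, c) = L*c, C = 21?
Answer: 37/5 ≈ 7.4000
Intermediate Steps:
d(l) = 1/(6 + l)
(C + Y(3, 2)) - 98*d(-1) = (21 + 3*2) - 98/(6 - 1) = (21 + 6) - 98/5 = 27 - 98*1/5 = 27 - 98/5 = 37/5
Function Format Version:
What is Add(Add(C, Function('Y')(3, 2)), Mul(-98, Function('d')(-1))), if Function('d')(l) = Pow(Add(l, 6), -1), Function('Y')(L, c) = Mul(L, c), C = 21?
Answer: Rational(37, 5) ≈ 7.4000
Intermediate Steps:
Function('d')(l) = Pow(Add(6, l), -1)
Add(Add(C, Function('Y')(3, 2)), Mul(-98, Function('d')(-1))) = Add(Add(21, Mul(3, 2)), Mul(-98, Pow(Add(6, -1), -1))) = Add(Add(21, 6), Mul(-98, Pow(5, -1))) = Add(27, Mul(-98, Rational(1, 5))) = Add(27, Rational(-98, 5)) = Rational(37, 5)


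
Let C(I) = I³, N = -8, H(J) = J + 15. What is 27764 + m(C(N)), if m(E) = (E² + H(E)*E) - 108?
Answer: 544264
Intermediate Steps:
H(J) = 15 + J
m(E) = -108 + E² + E*(15 + E) (m(E) = (E² + (15 + E)*E) - 108 = (E² + E*(15 + E)) - 108 = -108 + E² + E*(15 + E))
27764 + m(C(N)) = 27764 + (-108 + ((-8)³)² + (-8)³*(15 + (-8)³)) = 27764 + (-108 + (-512)² - 512*(15 - 512)) = 27764 + (-108 + 262144 - 512*(-497)) = 27764 + (-108 + 262144 + 254464) = 27764 + 516500 = 544264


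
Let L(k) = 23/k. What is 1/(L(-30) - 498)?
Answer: -30/14963 ≈ -0.0020049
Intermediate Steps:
1/(L(-30) - 498) = 1/(23/(-30) - 498) = 1/(23*(-1/30) - 498) = 1/(-23/30 - 498) = 1/(-14963/30) = -30/14963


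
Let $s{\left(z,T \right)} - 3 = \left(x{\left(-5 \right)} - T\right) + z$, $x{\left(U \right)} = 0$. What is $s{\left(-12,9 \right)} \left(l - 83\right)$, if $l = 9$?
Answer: $1332$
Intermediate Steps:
$s{\left(z,T \right)} = 3 + z - T$ ($s{\left(z,T \right)} = 3 + \left(\left(0 - T\right) + z\right) = 3 - \left(T - z\right) = 3 + z - T$)
$s{\left(-12,9 \right)} \left(l - 83\right) = \left(3 - 12 - 9\right) \left(9 - 83\right) = \left(3 - 12 - 9\right) \left(-74\right) = \left(-18\right) \left(-74\right) = 1332$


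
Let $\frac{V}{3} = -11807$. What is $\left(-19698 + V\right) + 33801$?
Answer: $-21318$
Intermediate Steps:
$V = -35421$ ($V = 3 \left(-11807\right) = -35421$)
$\left(-19698 + V\right) + 33801 = \left(-19698 - 35421\right) + 33801 = -55119 + 33801 = -21318$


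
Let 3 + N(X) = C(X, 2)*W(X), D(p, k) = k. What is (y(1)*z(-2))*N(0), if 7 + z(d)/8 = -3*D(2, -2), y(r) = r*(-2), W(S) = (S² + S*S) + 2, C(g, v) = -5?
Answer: -208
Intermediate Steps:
W(S) = 2 + 2*S² (W(S) = (S² + S²) + 2 = 2*S² + 2 = 2 + 2*S²)
y(r) = -2*r
N(X) = -13 - 10*X² (N(X) = -3 - 5*(2 + 2*X²) = -3 + (-10 - 10*X²) = -13 - 10*X²)
z(d) = -8 (z(d) = -56 + 8*(-3*(-2)) = -56 + 8*6 = -56 + 48 = -8)
(y(1)*z(-2))*N(0) = (-2*1*(-8))*(-13 - 10*0²) = (-2*(-8))*(-13 - 10*0) = 16*(-13 + 0) = 16*(-13) = -208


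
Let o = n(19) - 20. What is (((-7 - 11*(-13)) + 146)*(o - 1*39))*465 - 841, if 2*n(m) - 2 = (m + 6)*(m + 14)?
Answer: 46484744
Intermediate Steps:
n(m) = 1 + (6 + m)*(14 + m)/2 (n(m) = 1 + ((m + 6)*(m + 14))/2 = 1 + ((6 + m)*(14 + m))/2 = 1 + (6 + m)*(14 + m)/2)
o = 787/2 (o = (43 + (1/2)*19**2 + 10*19) - 20 = (43 + (1/2)*361 + 190) - 20 = (43 + 361/2 + 190) - 20 = 827/2 - 20 = 787/2 ≈ 393.50)
(((-7 - 11*(-13)) + 146)*(o - 1*39))*465 - 841 = (((-7 - 11*(-13)) + 146)*(787/2 - 1*39))*465 - 841 = (((-7 + 143) + 146)*(787/2 - 39))*465 - 841 = ((136 + 146)*(709/2))*465 - 841 = (282*(709/2))*465 - 841 = 99969*465 - 841 = 46485585 - 841 = 46484744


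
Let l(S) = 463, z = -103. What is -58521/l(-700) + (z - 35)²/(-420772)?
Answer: -6158203896/48704359 ≈ -126.44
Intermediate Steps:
-58521/l(-700) + (z - 35)²/(-420772) = -58521/463 + (-103 - 35)²/(-420772) = -58521*1/463 + (-138)²*(-1/420772) = -58521/463 + 19044*(-1/420772) = -58521/463 - 4761/105193 = -6158203896/48704359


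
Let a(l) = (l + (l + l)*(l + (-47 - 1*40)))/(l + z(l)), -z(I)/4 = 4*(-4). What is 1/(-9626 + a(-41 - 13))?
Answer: -5/40543 ≈ -0.00012333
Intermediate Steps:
z(I) = 64 (z(I) = -16*(-4) = -4*(-16) = 64)
a(l) = (l + 2*l*(-87 + l))/(64 + l) (a(l) = (l + (l + l)*(l + (-47 - 1*40)))/(l + 64) = (l + (2*l)*(l + (-47 - 40)))/(64 + l) = (l + (2*l)*(l - 87))/(64 + l) = (l + (2*l)*(-87 + l))/(64 + l) = (l + 2*l*(-87 + l))/(64 + l))
1/(-9626 + a(-41 - 13)) = 1/(-9626 + (-41 - 13)*(-173 + 2*(-41 - 13))/(64 + (-41 - 13))) = 1/(-9626 - 54*(-173 + 2*(-54))/(64 - 54)) = 1/(-9626 - 54*(-173 - 108)/10) = 1/(-9626 - 54*1/10*(-281)) = 1/(-9626 + 7587/5) = 1/(-40543/5) = -5/40543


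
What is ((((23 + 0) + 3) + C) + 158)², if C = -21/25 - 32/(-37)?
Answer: 28975869729/855625 ≈ 33865.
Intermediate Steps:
C = 23/925 (C = -21*1/25 - 32*(-1/37) = -21/25 + 32/37 = 23/925 ≈ 0.024865)
((((23 + 0) + 3) + C) + 158)² = ((((23 + 0) + 3) + 23/925) + 158)² = (((23 + 3) + 23/925) + 158)² = ((26 + 23/925) + 158)² = (24073/925 + 158)² = (170223/925)² = 28975869729/855625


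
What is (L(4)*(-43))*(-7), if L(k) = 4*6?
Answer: 7224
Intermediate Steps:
L(k) = 24
(L(4)*(-43))*(-7) = (24*(-43))*(-7) = -1032*(-7) = 7224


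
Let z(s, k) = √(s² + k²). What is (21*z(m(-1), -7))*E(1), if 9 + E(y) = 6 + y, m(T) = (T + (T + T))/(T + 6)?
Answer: -42*√1234/5 ≈ -295.08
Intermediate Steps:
m(T) = 3*T/(6 + T) (m(T) = (T + 2*T)/(6 + T) = (3*T)/(6 + T) = 3*T/(6 + T))
E(y) = -3 + y (E(y) = -9 + (6 + y) = -3 + y)
z(s, k) = √(k² + s²)
(21*z(m(-1), -7))*E(1) = (21*√((-7)² + (3*(-1)/(6 - 1))²))*(-3 + 1) = (21*√(49 + (3*(-1)/5)²))*(-2) = (21*√(49 + (3*(-1)*(⅕))²))*(-2) = (21*√(49 + (-⅗)²))*(-2) = (21*√(49 + 9/25))*(-2) = (21*√(1234/25))*(-2) = (21*(√1234/5))*(-2) = (21*√1234/5)*(-2) = -42*√1234/5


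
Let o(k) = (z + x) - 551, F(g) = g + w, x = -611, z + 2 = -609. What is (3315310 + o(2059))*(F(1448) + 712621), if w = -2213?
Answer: 2358761194672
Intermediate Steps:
z = -611 (z = -2 - 609 = -611)
F(g) = -2213 + g (F(g) = g - 2213 = -2213 + g)
o(k) = -1773 (o(k) = (-611 - 611) - 551 = -1222 - 551 = -1773)
(3315310 + o(2059))*(F(1448) + 712621) = (3315310 - 1773)*((-2213 + 1448) + 712621) = 3313537*(-765 + 712621) = 3313537*711856 = 2358761194672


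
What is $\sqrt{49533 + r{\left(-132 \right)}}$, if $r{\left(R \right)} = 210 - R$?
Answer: $5 \sqrt{1995} \approx 223.33$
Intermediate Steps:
$\sqrt{49533 + r{\left(-132 \right)}} = \sqrt{49533 + \left(210 - -132\right)} = \sqrt{49533 + \left(210 + 132\right)} = \sqrt{49533 + 342} = \sqrt{49875} = 5 \sqrt{1995}$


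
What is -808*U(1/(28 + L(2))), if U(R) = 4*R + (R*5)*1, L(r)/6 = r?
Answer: -909/5 ≈ -181.80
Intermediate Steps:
L(r) = 6*r
U(R) = 9*R (U(R) = 4*R + (5*R)*1 = 4*R + 5*R = 9*R)
-808*U(1/(28 + L(2))) = -7272/(28 + 6*2) = -7272/(28 + 12) = -7272/40 = -808*9/40 = -909/5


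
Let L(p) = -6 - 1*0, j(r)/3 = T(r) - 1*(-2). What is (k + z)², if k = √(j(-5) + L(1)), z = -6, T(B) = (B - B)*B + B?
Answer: (6 - I*√15)² ≈ 21.0 - 46.476*I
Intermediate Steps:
T(B) = B (T(B) = 0*B + B = 0 + B = B)
j(r) = 6 + 3*r (j(r) = 3*(r - 1*(-2)) = 3*(r + 2) = 3*(2 + r) = 6 + 3*r)
L(p) = -6 (L(p) = -6 + 0 = -6)
k = I*√15 (k = √((6 + 3*(-5)) - 6) = √((6 - 15) - 6) = √(-9 - 6) = √(-15) = I*√15 ≈ 3.873*I)
(k + z)² = (I*√15 - 6)² = (-6 + I*√15)²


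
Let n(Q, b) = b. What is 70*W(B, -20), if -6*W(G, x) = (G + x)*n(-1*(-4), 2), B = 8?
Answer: 280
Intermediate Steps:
W(G, x) = -G/3 - x/3 (W(G, x) = -(G + x)*2/6 = -(2*G + 2*x)/6 = -G/3 - x/3)
70*W(B, -20) = 70*(-⅓*8 - ⅓*(-20)) = 70*(-8/3 + 20/3) = 70*4 = 280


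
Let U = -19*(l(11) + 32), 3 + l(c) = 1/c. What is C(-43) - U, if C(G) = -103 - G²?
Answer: -15392/11 ≈ -1399.3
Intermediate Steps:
l(c) = -3 + 1/c
U = -6080/11 (U = -19*((-3 + 1/11) + 32) = -19*(-32/11 + 32) = -19*320/11 = -6080/11 ≈ -552.73)
C(-43) - U = (-103 - 1*(-43)²) - 1*(-6080/11) = (-103 - 1*1849) + 6080/11 = (-103 - 1849) + 6080/11 = -1952 + 6080/11 = -15392/11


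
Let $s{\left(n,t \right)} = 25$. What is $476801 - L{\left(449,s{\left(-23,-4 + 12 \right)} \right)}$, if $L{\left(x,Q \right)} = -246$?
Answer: $477047$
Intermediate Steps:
$476801 - L{\left(449,s{\left(-23,-4 + 12 \right)} \right)} = 476801 - -246 = 476801 + 246 = 477047$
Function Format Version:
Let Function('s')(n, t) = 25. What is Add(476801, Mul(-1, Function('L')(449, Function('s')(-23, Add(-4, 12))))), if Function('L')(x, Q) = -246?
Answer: 477047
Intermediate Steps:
Add(476801, Mul(-1, Function('L')(449, Function('s')(-23, Add(-4, 12))))) = Add(476801, Mul(-1, -246)) = Add(476801, 246) = 477047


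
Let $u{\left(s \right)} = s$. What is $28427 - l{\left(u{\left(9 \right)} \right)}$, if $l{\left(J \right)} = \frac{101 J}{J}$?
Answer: $28326$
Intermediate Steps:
$l{\left(J \right)} = 101$
$28427 - l{\left(u{\left(9 \right)} \right)} = 28427 - 101 = 28326$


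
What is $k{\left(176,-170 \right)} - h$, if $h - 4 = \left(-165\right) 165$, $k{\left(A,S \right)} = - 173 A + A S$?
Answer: $-33147$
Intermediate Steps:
$h = -27221$ ($h = 4 - 27225 = -27221$)
$k{\left(176,-170 \right)} - h = 176 \left(-173 - 170\right) - -27221 = 176 \left(-343\right) + 27221 = -60368 + 27221 = -33147$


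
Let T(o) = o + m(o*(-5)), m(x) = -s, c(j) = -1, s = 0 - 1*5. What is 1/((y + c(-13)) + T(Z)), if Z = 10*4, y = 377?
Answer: 1/421 ≈ 0.0023753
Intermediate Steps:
s = -5 (s = 0 - 5 = -5)
m(x) = 5 (m(x) = -1*(-5) = 5)
Z = 40
T(o) = 5 + o (T(o) = o + 5 = 5 + o)
1/((y + c(-13)) + T(Z)) = 1/((377 - 1) + (5 + 40)) = 1/(376 + 45) = 1/421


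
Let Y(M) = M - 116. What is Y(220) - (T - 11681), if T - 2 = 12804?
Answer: -1021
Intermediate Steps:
T = 12806 (T = 2 + 12804 = 12806)
Y(M) = -116 + M
Y(220) - (T - 11681) = (-116 + 220) - (12806 - 11681) = 104 - 1*1125 = 104 - 1125 = -1021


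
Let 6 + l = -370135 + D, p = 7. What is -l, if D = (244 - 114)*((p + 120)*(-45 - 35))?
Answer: 1690941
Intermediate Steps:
D = -1320800 (D = (244 - 114)*((7 + 120)*(-45 - 35)) = 130*(127*(-80)) = 130*(-10160) = -1320800)
l = -1690941 (l = -6 + (-370135 - 1320800) = -6 - 1690935 = -1690941)
-l = -1*(-1690941) = 1690941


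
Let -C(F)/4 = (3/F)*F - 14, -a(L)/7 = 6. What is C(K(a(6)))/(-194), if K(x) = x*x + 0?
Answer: -22/97 ≈ -0.22680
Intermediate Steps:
a(L) = -42 (a(L) = -7*6 = -42)
K(x) = x² (K(x) = x² + 0 = x²)
C(F) = 44 (C(F) = -4*((3/F)*F - 14) = -4*(3 - 14) = -4*(-11) = 44)
C(K(a(6)))/(-194) = 44/(-194) = 44*(-1/194) = -22/97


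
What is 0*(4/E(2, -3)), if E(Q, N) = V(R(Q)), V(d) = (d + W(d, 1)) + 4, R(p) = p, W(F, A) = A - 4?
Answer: 0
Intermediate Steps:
W(F, A) = -4 + A
V(d) = 1 + d (V(d) = (d + (-4 + 1)) + 4 = (d - 3) + 4 = (-3 + d) + 4 = 1 + d)
E(Q, N) = 1 + Q
0*(4/E(2, -3)) = 0*(4/(1 + 2)) = 0*(4/3) = 0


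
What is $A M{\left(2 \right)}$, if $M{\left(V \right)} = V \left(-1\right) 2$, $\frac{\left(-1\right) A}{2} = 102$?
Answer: $816$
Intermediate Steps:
$A = -204$ ($A = \left(-2\right) 102 = -204$)
$M{\left(V \right)} = - 2 V$ ($M{\left(V \right)} = - V 2 = - 2 V$)
$A M{\left(2 \right)} = - 204 \left(\left(-2\right) 2\right) = \left(-204\right) \left(-4\right) = 816$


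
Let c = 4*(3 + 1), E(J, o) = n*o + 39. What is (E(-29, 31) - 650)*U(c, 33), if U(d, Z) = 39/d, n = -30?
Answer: -60099/16 ≈ -3756.2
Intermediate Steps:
E(J, o) = 39 - 30*o (E(J, o) = -30*o + 39 = 39 - 30*o)
c = 16 (c = 4*4 = 16)
(E(-29, 31) - 650)*U(c, 33) = ((39 - 30*31) - 650)*(39/16) = ((39 - 930) - 650)*(39*(1/16)) = (-891 - 650)*(39/16) = -1541*39/16 = -60099/16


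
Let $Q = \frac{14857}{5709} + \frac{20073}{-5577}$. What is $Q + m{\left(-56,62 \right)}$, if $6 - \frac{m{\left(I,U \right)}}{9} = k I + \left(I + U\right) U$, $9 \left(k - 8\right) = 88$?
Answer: $\frac{496883090}{87711} \approx 5665.0$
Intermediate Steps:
$k = \frac{160}{9}$ ($k = 8 + \frac{1}{9} \cdot 88 = 8 + \frac{88}{9} = \frac{160}{9} \approx 17.778$)
$m{\left(I,U \right)} = 54 - 160 I - 9 U \left(I + U\right)$ ($m{\left(I,U \right)} = 54 - 9 \left(\frac{160 I}{9} + \left(I + U\right) U\right) = 54 - 9 \left(\frac{160 I}{9} + U \left(I + U\right)\right) = 54 - \left(160 I + 9 U \left(I + U\right)\right) = 54 - 160 I - 9 U \left(I + U\right)$)
$Q = - \frac{87436}{87711}$ ($Q = 14857 \cdot \frac{1}{5709} + 20073 \left(- \frac{1}{5577}\right) = \frac{14857}{5709} - \frac{6691}{1859} = - \frac{87436}{87711} \approx -0.99686$)
$Q + m{\left(-56,62 \right)} = - \frac{87436}{87711} - \left(-9014 - 31248 + 34596\right) = - \frac{87436}{87711} + \left(54 + 8960 - 34596 + 31248\right) = - \frac{87436}{87711} + 5666 = \frac{496883090}{87711}$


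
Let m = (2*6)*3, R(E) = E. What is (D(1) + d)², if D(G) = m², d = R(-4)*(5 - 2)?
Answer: 1648656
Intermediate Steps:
m = 36 (m = 12*3 = 36)
d = -12 (d = -4*(5 - 2) = -4*3 = -12)
D(G) = 1296 (D(G) = 36² = 1296)
(D(1) + d)² = (1296 - 12)² = 1284² = 1648656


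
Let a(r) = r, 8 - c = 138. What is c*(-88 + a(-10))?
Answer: 12740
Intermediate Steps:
c = -130 (c = 8 - 1*138 = 8 - 138 = -130)
c*(-88 + a(-10)) = -130*(-88 - 10) = -130*(-98) = 12740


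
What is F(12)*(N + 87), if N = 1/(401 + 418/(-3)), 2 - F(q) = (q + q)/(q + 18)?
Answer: 409788/3925 ≈ 104.40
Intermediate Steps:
F(q) = 2 - 2*q/(18 + q) (F(q) = 2 - (q + q)/(q + 18) = 2 - 2*q/(18 + q))
N = 3/785 (N = 1/(401 + 418*(-⅓)) = 1/(401 - 418/3) = 1/(785/3) = 3/785 ≈ 0.0038217)
F(12)*(N + 87) = (36/(18 + 12))*(3/785 + 87) = (36/30)*(68298/785) = (36*(1/30))*(68298/785) = (6/5)*(68298/785) = 409788/3925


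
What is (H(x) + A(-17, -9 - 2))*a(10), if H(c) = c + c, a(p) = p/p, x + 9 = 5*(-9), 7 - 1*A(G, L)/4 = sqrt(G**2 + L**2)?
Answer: -80 - 4*sqrt(410) ≈ -160.99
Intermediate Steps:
A(G, L) = 28 - 4*sqrt(G**2 + L**2)
x = -54 (x = -9 + 5*(-9) = -9 - 45 = -54)
a(p) = 1
H(c) = 2*c
(H(x) + A(-17, -9 - 2))*a(10) = (2*(-54) + (28 - 4*sqrt((-17)**2 + (-9 - 2)**2)))*1 = (-108 + (28 - 4*sqrt(289 + (-11)**2)))*1 = (-108 + (28 - 4*sqrt(289 + 121)))*1 = (-108 + (28 - 4*sqrt(410)))*1 = (-80 - 4*sqrt(410))*1 = -80 - 4*sqrt(410)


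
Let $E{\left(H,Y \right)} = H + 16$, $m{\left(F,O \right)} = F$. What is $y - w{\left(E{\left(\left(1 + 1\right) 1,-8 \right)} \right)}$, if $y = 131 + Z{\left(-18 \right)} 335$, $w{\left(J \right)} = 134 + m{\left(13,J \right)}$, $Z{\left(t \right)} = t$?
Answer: $-6046$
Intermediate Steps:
$E{\left(H,Y \right)} = 16 + H$
$w{\left(J \right)} = 147$ ($w{\left(J \right)} = 134 + 13 = 147$)
$y = -5899$ ($y = 131 - 6030 = -5899$)
$y - w{\left(E{\left(\left(1 + 1\right) 1,-8 \right)} \right)} = -5899 - 147 = -6046$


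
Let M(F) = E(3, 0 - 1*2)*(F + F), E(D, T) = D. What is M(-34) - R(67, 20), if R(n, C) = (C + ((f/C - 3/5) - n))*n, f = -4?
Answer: 14993/5 ≈ 2998.6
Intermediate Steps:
M(F) = 6*F (M(F) = 3*(F + F) = 3*(2*F) = 6*F)
R(n, C) = n*(-3/5 + C - n - 4/C) (R(n, C) = (C + ((-4/C - 3/5) - n))*n = (C + ((-3/5 - 4/C) - n))*n = (C + (-3/5 - n - 4/C))*n = (-3/5 + C - n - 4/C)*n = n*(-3/5 + C - n - 4/C))
M(-34) - R(67, 20) = 6*(-34) - 67*(-20 + 20*(-3 - 5*67 + 5*20))/(5*20) = -204 - 67*(-20 + 20*(-3 - 335 + 100))/(5*20) = -204 - 67*(-20 + 20*(-238))/(5*20) = -204 - 67*(-20 - 4760)/(5*20) = -204 - 67*(-4780)/(5*20) = -204 - 1*(-16013/5) = -204 + 16013/5 = 14993/5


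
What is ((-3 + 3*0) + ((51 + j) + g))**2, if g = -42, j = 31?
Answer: 1369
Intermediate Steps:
((-3 + 3*0) + ((51 + j) + g))**2 = ((-3 + 3*0) + ((51 + 31) - 42))**2 = ((-3 + 0) + (82 - 42))**2 = (-3 + 40)**2 = 37**2 = 1369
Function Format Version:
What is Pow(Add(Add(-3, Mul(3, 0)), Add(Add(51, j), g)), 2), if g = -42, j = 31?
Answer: 1369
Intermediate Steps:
Pow(Add(Add(-3, Mul(3, 0)), Add(Add(51, j), g)), 2) = Pow(Add(Add(-3, Mul(3, 0)), Add(Add(51, 31), -42)), 2) = Pow(Add(Add(-3, 0), Add(82, -42)), 2) = Pow(Add(-3, 40), 2) = Pow(37, 2) = 1369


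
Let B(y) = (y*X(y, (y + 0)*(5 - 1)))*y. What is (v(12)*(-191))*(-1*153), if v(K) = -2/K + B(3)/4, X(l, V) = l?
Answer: 769539/4 ≈ 1.9238e+5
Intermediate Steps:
B(y) = y³ (B(y) = (y*y)*y = y²*y = y³)
v(K) = 27/4 - 2/K (v(K) = -2/K + 3³/4 = -2/K + 27*(¼) = -2/K + 27/4 = 27/4 - 2/K)
(v(12)*(-191))*(-1*153) = ((27/4 - 2/12)*(-191))*(-1*153) = ((27/4 - 2*1/12)*(-191))*(-153) = ((27/4 - ⅙)*(-191))*(-153) = ((79/12)*(-191))*(-153) = -15089/12*(-153) = 769539/4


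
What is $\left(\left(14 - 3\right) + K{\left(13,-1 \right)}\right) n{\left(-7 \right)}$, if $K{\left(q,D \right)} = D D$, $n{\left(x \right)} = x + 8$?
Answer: $12$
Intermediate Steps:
$n{\left(x \right)} = 8 + x$
$K{\left(q,D \right)} = D^{2}$
$\left(\left(14 - 3\right) + K{\left(13,-1 \right)}\right) n{\left(-7 \right)} = \left(\left(14 - 3\right) + \left(-1\right)^{2}\right) \left(8 - 7\right) = \left(\left(14 - 3\right) + 1\right) 1 = \left(11 + 1\right) 1 = 12 \cdot 1 = 12$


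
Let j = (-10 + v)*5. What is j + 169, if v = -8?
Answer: 79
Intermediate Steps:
j = -90 (j = (-10 - 8)*5 = -18*5 = -90)
j + 169 = -90 + 169 = 79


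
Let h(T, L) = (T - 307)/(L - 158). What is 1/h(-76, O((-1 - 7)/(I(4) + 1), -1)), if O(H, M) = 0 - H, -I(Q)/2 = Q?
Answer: 1114/2681 ≈ 0.41552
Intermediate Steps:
I(Q) = -2*Q
O(H, M) = -H
h(T, L) = (-307 + T)/(-158 + L)
1/h(-76, O((-1 - 7)/(I(4) + 1), -1)) = 1/((-307 - 76)/(-158 - (-1 - 7)/(-2*4 + 1))) = 1/(-383/(-158 - (-8)/(-8 + 1))) = 1/(-383/(-158 - (-8)/(-7))) = 1/(-383/(-158 - (-8)*(-1)/7)) = 1/(-383/(-158 - 1*8/7)) = 1/(-383/(-158 - 8/7)) = 1/(-383/(-1114/7)) = 1/(-7/1114*(-383)) = 1/(2681/1114) = 1114/2681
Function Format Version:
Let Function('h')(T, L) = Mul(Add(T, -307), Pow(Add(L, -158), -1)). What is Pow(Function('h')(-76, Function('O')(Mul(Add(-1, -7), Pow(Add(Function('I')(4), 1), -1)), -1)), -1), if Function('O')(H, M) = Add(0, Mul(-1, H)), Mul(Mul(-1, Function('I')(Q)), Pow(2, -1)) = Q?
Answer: Rational(1114, 2681) ≈ 0.41552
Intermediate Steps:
Function('I')(Q) = Mul(-2, Q)
Function('O')(H, M) = Mul(-1, H)
Function('h')(T, L) = Mul(Pow(Add(-158, L), -1), Add(-307, T)) (Function('h')(T, L) = Mul(Add(-307, T), Pow(Add(-158, L), -1)) = Mul(Pow(Add(-158, L), -1), Add(-307, T)))
Pow(Function('h')(-76, Function('O')(Mul(Add(-1, -7), Pow(Add(Function('I')(4), 1), -1)), -1)), -1) = Pow(Mul(Pow(Add(-158, Mul(-1, Mul(Add(-1, -7), Pow(Add(Mul(-2, 4), 1), -1)))), -1), Add(-307, -76)), -1) = Pow(Mul(Pow(Add(-158, Mul(-1, Mul(-8, Pow(Add(-8, 1), -1)))), -1), -383), -1) = Pow(Mul(Pow(Add(-158, Mul(-1, Mul(-8, Pow(-7, -1)))), -1), -383), -1) = Pow(Mul(Pow(Add(-158, Mul(-1, Mul(-8, Rational(-1, 7)))), -1), -383), -1) = Pow(Mul(Pow(Add(-158, Mul(-1, Rational(8, 7))), -1), -383), -1) = Pow(Mul(Pow(Add(-158, Rational(-8, 7)), -1), -383), -1) = Pow(Mul(Pow(Rational(-1114, 7), -1), -383), -1) = Pow(Mul(Rational(-7, 1114), -383), -1) = Pow(Rational(2681, 1114), -1) = Rational(1114, 2681)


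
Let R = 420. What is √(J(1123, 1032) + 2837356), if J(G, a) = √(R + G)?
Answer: √(2837356 + √1543) ≈ 1684.5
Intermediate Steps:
J(G, a) = √(420 + G)
√(J(1123, 1032) + 2837356) = √(√(420 + 1123) + 2837356) = √(√1543 + 2837356) = √(2837356 + √1543)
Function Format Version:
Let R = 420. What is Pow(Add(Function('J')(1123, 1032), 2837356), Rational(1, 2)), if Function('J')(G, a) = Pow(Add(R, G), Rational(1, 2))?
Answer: Pow(Add(2837356, Pow(1543, Rational(1, 2))), Rational(1, 2)) ≈ 1684.5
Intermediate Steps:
Function('J')(G, a) = Pow(Add(420, G), Rational(1, 2))
Pow(Add(Function('J')(1123, 1032), 2837356), Rational(1, 2)) = Pow(Add(Pow(Add(420, 1123), Rational(1, 2)), 2837356), Rational(1, 2)) = Pow(Add(Pow(1543, Rational(1, 2)), 2837356), Rational(1, 2)) = Pow(Add(2837356, Pow(1543, Rational(1, 2))), Rational(1, 2))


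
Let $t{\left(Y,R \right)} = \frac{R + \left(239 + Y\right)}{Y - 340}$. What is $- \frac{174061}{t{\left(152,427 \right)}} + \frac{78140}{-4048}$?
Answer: $\frac{16550084993}{413908} \approx 39985.0$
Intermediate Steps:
$t{\left(Y,R \right)} = \frac{239 + R + Y}{-340 + Y}$
$- \frac{174061}{t{\left(152,427 \right)}} + \frac{78140}{-4048} = - \frac{174061}{\frac{1}{-340 + 152} \left(239 + 427 + 152\right)} + \frac{78140}{-4048} = - \frac{174061}{\frac{1}{-188} \cdot 818} + 78140 \left(- \frac{1}{4048}\right) = - \frac{174061}{\left(- \frac{1}{188}\right) 818} - \frac{19535}{1012} = - \frac{174061}{- \frac{409}{94}} - \frac{19535}{1012} = \left(-174061\right) \left(- \frac{94}{409}\right) - \frac{19535}{1012} = \frac{16361734}{409} - \frac{19535}{1012} = \frac{16550084993}{413908}$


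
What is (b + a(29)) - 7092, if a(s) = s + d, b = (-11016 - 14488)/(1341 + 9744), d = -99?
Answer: -79416274/11085 ≈ -7164.3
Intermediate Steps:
b = -25504/11085 ≈ -2.3008
a(s) = -99 + s (a(s) = s - 99 = -99 + s)
(b + a(29)) - 7092 = (-25504/11085 + (-99 + 29)) - 7092 = (-25504/11085 - 70) - 7092 = -801454/11085 - 7092 = -79416274/11085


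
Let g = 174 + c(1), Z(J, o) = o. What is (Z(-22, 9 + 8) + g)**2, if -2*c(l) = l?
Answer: 145161/4 ≈ 36290.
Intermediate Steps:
c(l) = -l/2
g = 347/2 (g = 174 - 1/2*1 = 174 - 1/2 = 347/2 ≈ 173.50)
(Z(-22, 9 + 8) + g)**2 = ((9 + 8) + 347/2)**2 = (17 + 347/2)**2 = (381/2)**2 = 145161/4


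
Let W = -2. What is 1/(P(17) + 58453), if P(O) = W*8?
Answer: 1/58437 ≈ 1.7112e-5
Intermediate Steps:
P(O) = -16 (P(O) = -2*8 = -16)
1/(P(17) + 58453) = 1/(-16 + 58453) = 1/58437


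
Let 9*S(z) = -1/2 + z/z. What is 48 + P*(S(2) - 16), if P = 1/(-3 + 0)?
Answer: 2879/54 ≈ 53.315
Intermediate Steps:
P = -1/3 (P = 1/(-3) = -1/3 ≈ -0.33333)
S(z) = 1/18 (S(z) = (-1/2 + z/z)/9 = (-1*1/2 + 1)/9 = (-1/2 + 1)/9 = (1/9)*(1/2) = 1/18)
48 + P*(S(2) - 16) = 48 - (1/18 - 16)/3 = 48 - 1/3*(-287/18) = 48 + 287/54 = 2879/54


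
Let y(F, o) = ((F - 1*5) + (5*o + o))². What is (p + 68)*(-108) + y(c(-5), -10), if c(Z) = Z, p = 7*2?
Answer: -3956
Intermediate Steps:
p = 14
y(F, o) = (-5 + F + 6*o)² (y(F, o) = ((F - 5) + 6*o)² = ((-5 + F) + 6*o)² = (-5 + F + 6*o)²)
(p + 68)*(-108) + y(c(-5), -10) = (14 + 68)*(-108) + (-5 - 5 + 6*(-10))² = 82*(-108) + (-5 - 5 - 60)² = -8856 + (-70)² = -8856 + 4900 = -3956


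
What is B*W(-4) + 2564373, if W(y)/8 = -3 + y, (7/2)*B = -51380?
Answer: 3386453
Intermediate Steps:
B = -14680 (B = (2/7)*(-51380) = -14680)
W(y) = -24 + 8*y (W(y) = 8*(-3 + y) = -24 + 8*y)
B*W(-4) + 2564373 = -14680*(-24 + 8*(-4)) + 2564373 = -14680*(-24 - 32) + 2564373 = -14680*(-56) + 2564373 = 822080 + 2564373 = 3386453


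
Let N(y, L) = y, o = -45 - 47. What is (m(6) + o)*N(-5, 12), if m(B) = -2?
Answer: 470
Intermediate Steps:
o = -92
(m(6) + o)*N(-5, 12) = (-2 - 92)*(-5) = -94*(-5) = 470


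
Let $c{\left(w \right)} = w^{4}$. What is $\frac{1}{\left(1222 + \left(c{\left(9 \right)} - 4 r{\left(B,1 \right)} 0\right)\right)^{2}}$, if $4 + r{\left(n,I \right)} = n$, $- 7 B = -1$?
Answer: $\frac{1}{60575089} \approx 1.6508 \cdot 10^{-8}$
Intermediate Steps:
$B = \frac{1}{7}$ ($B = \left(- \frac{1}{7}\right) \left(-1\right) = \frac{1}{7} \approx 0.14286$)
$r{\left(n,I \right)} = -4 + n$
$\frac{1}{\left(1222 + \left(c{\left(9 \right)} - 4 r{\left(B,1 \right)} 0\right)\right)^{2}} = \frac{1}{\left(1222 + \left(9^{4} - 4 \left(-4 + \frac{1}{7}\right) 0\right)\right)^{2}} = \frac{1}{\left(1222 + \left(6561 - 4 \left(- \frac{27}{7}\right) 0\right)\right)^{2}} = \frac{1}{\left(1222 + \left(6561 - \left(- \frac{108}{7}\right) 0\right)\right)^{2}} = \frac{1}{\left(1222 + \left(6561 - 0\right)\right)^{2}} = \frac{1}{\left(1222 + \left(6561 + 0\right)\right)^{2}} = \frac{1}{\left(1222 + 6561\right)^{2}} = \frac{1}{7783^{2}} = \frac{1}{60575089}$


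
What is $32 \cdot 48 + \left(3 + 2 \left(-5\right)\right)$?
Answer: $1529$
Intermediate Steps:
$32 \cdot 48 + \left(3 + 2 \left(-5\right)\right) = 1536 + \left(3 - 10\right) = 1536 - 7 = 1529$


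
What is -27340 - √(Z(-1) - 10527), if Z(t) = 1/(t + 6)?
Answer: -27340 - I*√263170/5 ≈ -27340.0 - 102.6*I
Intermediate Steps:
Z(t) = 1/(6 + t)
-27340 - √(Z(-1) - 10527) = -27340 - √(1/(6 - 1) - 10527) = -27340 - √(1/5 - 10527) = -27340 - √(⅕ - 10527) = -27340 - √(-52634/5) = -27340 - I*√263170/5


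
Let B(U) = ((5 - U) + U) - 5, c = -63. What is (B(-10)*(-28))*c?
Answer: 0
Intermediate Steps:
B(U) = 0 (B(U) = 5 - 5 = 0)
(B(-10)*(-28))*c = (0*(-28))*(-63) = 0*(-63) = 0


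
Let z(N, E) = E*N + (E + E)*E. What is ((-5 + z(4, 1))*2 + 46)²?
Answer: 2304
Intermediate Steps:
z(N, E) = 2*E² + E*N (z(N, E) = E*N + (2*E)*E = E*N + 2*E² = 2*E² + E*N)
((-5 + z(4, 1))*2 + 46)² = ((-5 + 1*(4 + 2*1))*2 + 46)² = ((-5 + 1*(4 + 2))*2 + 46)² = ((-5 + 1*6)*2 + 46)² = ((-5 + 6)*2 + 46)² = (1*2 + 46)² = (2 + 46)² = 48² = 2304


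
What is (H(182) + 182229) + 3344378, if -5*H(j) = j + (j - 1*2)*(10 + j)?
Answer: 17598293/5 ≈ 3.5197e+6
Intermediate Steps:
H(j) = -j/5 - (-2 + j)*(10 + j)/5 (H(j) = -(j + (j - 1*2)*(10 + j))/5 = -(j + (j - 2)*(10 + j))/5 = -(j + (-2 + j)*(10 + j))/5 = -j/5 - (-2 + j)*(10 + j)/5)
(H(182) + 182229) + 3344378 = ((4 - 9/5*182 - ⅕*182²) + 182229) + 3344378 = ((4 - 1638/5 - ⅕*33124) + 182229) + 3344378 = ((4 - 1638/5 - 33124/5) + 182229) + 3344378 = (-34742/5 + 182229) + 3344378 = 876403/5 + 3344378 = 17598293/5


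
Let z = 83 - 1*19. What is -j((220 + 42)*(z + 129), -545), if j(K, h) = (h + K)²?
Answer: -2502100441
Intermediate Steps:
z = 64 (z = 83 - 19 = 64)
j(K, h) = (K + h)²
-j((220 + 42)*(z + 129), -545) = -((220 + 42)*(64 + 129) - 545)² = -(262*193 - 545)² = -(50566 - 545)² = -1*50021² = -1*2502100441 = -2502100441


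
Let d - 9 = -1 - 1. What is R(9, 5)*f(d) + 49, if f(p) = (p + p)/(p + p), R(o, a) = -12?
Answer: 37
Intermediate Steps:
d = 7 (d = 9 + (-1 - 1) = 9 - 2 = 7)
f(p) = 1 (f(p) = (2*p)/((2*p)) = (2*p)*(1/(2*p)) = 1)
R(9, 5)*f(d) + 49 = -12*1 + 49 = -12 + 49 = 37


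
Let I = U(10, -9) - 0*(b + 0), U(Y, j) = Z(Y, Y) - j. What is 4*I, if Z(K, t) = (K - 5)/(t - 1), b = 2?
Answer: 344/9 ≈ 38.222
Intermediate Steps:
Z(K, t) = (-5 + K)/(-1 + t)
U(Y, j) = -j + (-5 + Y)/(-1 + Y) (U(Y, j) = (-5 + Y)/(-1 + Y) - j = -j + (-5 + Y)/(-1 + Y))
I = 86/9 (I = (-5 + 10 - 1*(-9)*(-1 + 10))/(-1 + 10) - 0*(2 + 0) = (-5 + 10 - 1*(-9)*9)/9 - 0*2 = (-5 + 10 + 81)/9 - 1*0 = (⅑)*86 + 0 = 86/9 + 0 = 86/9 ≈ 9.5556)
4*I = 4*(86/9) = 344/9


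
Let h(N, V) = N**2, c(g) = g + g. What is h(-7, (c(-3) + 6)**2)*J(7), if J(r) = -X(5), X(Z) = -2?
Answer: 98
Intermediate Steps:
c(g) = 2*g
J(r) = 2 (J(r) = -1*(-2) = 2)
h(-7, (c(-3) + 6)**2)*J(7) = (-7)**2*2 = 49*2 = 98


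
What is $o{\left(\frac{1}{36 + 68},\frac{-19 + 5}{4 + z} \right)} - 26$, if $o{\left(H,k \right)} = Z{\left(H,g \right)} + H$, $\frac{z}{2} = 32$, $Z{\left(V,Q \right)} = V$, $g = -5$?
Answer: $- \frac{1351}{52} \approx -25.981$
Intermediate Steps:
$z = 64$ ($z = 2 \cdot 32 = 64$)
$o{\left(H,k \right)} = 2 H$ ($o{\left(H,k \right)} = H + H = 2 H$)
$o{\left(\frac{1}{36 + 68},\frac{-19 + 5}{4 + z} \right)} - 26 = \frac{2}{36 + 68} - 26 = \frac{2}{104} - 26 = 2 \cdot \frac{1}{104} - 26 = \frac{1}{52} - 26 = - \frac{1351}{52}$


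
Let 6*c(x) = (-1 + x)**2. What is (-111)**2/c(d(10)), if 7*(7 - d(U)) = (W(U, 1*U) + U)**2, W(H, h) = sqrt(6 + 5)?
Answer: 33184568214/130321 - 9997752240*sqrt(11)/130321 ≈ 197.78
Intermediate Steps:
W(H, h) = sqrt(11)
d(U) = 7 - (U + sqrt(11))**2/7 (d(U) = 7 - (sqrt(11) + U)**2/7 = 7 - (U + sqrt(11))**2/7)
c(x) = (-1 + x)**2/6
(-111)**2/c(d(10)) = (-111)**2/(((-1 + (7 - (10 + sqrt(11))**2/7))**2/6)) = 12321/(((6 - (10 + sqrt(11))**2/7)**2/6)) = 12321*(6/(6 - (10 + sqrt(11))**2/7)**2) = 73926/(6 - (10 + sqrt(11))**2/7)**2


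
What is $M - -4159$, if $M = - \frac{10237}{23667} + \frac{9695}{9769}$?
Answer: $\frac{961702403069}{231202923} \approx 4159.6$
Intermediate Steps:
$M = \frac{129446312}{231202923}$ ($M = \left(-10237\right) \frac{1}{23667} + 9695 \cdot \frac{1}{9769} = - \frac{10237}{23667} + \frac{9695}{9769} = \frac{129446312}{231202923} \approx 0.55988$)
$M - -4159 = \frac{129446312}{231202923} - -4159 = \frac{129446312}{231202923} + 4159 = \frac{961702403069}{231202923}$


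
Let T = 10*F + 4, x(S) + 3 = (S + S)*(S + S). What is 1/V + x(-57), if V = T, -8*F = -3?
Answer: 402787/31 ≈ 12993.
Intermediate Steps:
F = 3/8 (F = -⅛*(-3) = 3/8 ≈ 0.37500)
x(S) = -3 + 4*S² (x(S) = -3 + (S + S)*(S + S) = -3 + (2*S)*(2*S) = -3 + 4*S²)
T = 31/4 (T = 10*(3/8) + 4 = 15/4 + 4 = 31/4 ≈ 7.7500)
V = 31/4 ≈ 7.7500
1/V + x(-57) = 1/(31/4) + (-3 + 4*(-57)²) = 4/31 + (-3 + 4*3249) = 4/31 + (-3 + 12996) = 4/31 + 12993 = 402787/31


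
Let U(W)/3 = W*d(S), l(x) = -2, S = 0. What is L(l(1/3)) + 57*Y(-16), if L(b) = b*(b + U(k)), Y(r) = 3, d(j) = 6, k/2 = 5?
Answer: -185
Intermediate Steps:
k = 10 (k = 2*5 = 10)
U(W) = 18*W (U(W) = 3*(W*6) = 3*(6*W) = 18*W)
L(b) = b*(180 + b) (L(b) = b*(b + 18*10) = b*(b + 180) = b*(180 + b))
L(l(1/3)) + 57*Y(-16) = -2*(180 - 2) + 57*3 = -2*178 + 171 = -356 + 171 = -185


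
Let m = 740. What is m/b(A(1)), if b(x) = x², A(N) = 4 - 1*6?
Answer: 185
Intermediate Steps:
A(N) = -2 (A(N) = 4 - 6 = -2)
m/b(A(1)) = 740/((-2)²) = 740/4 = 740*(¼) = 185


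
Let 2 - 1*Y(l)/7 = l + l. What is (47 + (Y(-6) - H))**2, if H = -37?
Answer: 33124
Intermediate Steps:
Y(l) = 14 - 14*l (Y(l) = 14 - 7*(l + l) = 14 - 14*l)
(47 + (Y(-6) - H))**2 = (47 + ((14 - 14*(-6)) - 1*(-37)))**2 = (47 + ((14 + 84) + 37))**2 = (47 + (98 + 37))**2 = (47 + 135)**2 = 182**2 = 33124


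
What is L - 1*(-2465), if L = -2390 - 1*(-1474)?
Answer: 1549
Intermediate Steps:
L = -916 (L = -2390 + 1474 = -916)
L - 1*(-2465) = -916 - 1*(-2465) = -916 + 2465 = 1549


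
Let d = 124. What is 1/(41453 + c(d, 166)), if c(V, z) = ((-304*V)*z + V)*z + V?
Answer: -1/1038688815 ≈ -9.6275e-10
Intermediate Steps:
c(V, z) = V + z*(V - 304*V*z) (c(V, z) = (-304*V*z + V)*z + V = (V - 304*V*z)*z + V = z*(V - 304*V*z) + V = V + z*(V - 304*V*z))
1/(41453 + c(d, 166)) = 1/(41453 + 124*(1 + 166 - 304*166²)) = 1/(41453 + 124*(1 + 166 - 304*27556)) = 1/(41453 + 124*(1 + 166 - 8377024)) = 1/(41453 + 124*(-8376857)) = 1/(41453 - 1038730268) = 1/(-1038688815) = -1/1038688815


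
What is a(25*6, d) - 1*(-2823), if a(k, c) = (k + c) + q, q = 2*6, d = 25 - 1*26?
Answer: 2984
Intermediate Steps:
d = -1 (d = 25 - 26 = -1)
q = 12
a(k, c) = 12 + c + k (a(k, c) = (k + c) + 12 = (c + k) + 12 = 12 + c + k)
a(25*6, d) - 1*(-2823) = (12 - 1 + 25*6) - 1*(-2823) = (12 - 1 + 150) + 2823 = 161 + 2823 = 2984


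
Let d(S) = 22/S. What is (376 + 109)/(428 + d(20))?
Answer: 4850/4291 ≈ 1.1303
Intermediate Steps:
(376 + 109)/(428 + d(20)) = (376 + 109)/(428 + 22/20) = 485/(428 + 22*(1/20)) = 485/(428 + 11/10) = 485/(4291/10) = 485*(10/4291) = 4850/4291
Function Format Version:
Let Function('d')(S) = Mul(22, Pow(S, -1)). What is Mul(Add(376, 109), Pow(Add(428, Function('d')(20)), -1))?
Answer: Rational(4850, 4291) ≈ 1.1303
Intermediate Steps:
Mul(Add(376, 109), Pow(Add(428, Function('d')(20)), -1)) = Mul(Add(376, 109), Pow(Add(428, Mul(22, Pow(20, -1))), -1)) = Mul(485, Pow(Add(428, Mul(22, Rational(1, 20))), -1)) = Mul(485, Pow(Add(428, Rational(11, 10)), -1)) = Mul(485, Pow(Rational(4291, 10), -1)) = Mul(485, Rational(10, 4291)) = Rational(4850, 4291)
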